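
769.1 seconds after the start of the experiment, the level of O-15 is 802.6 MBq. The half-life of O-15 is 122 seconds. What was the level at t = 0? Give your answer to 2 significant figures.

Number of half-lives elapsed: n = 769.1/122 ≈ 6.3041.
A₀ = A × 2^n = 802.6 × 2^6.3041 = 802.6 × 79.017 ≈ 63419 MBq.

63000 MBq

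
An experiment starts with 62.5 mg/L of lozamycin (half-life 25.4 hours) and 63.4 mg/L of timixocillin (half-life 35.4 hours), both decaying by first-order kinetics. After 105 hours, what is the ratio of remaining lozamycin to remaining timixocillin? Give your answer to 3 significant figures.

lozamycin: 62.5 × (1/2)^(105/25.4) = 62.5 × (1/2)^4.1339 ≈ 3.5601 mg/L.
timixocillin: 63.4 × (1/2)^(105/35.4) = 63.4 × (1/2)^2.9661 ≈ 8.1134 mg/L.
Ratio ≈ 3.5601 / 8.1134 ≈ 0.43879.

0.439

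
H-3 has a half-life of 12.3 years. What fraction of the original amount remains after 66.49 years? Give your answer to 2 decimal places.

0.02

n = 66.49/12.3 ≈ 5.4057 half-lives.
Fraction remaining = (1/2)^5.4057 ≈ 0.02359.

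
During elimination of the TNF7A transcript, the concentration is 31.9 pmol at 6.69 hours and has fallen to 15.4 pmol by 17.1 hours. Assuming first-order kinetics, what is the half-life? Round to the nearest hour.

10 hours

Over Δt = 17.1 − 6.69 = 10.41 hours, the level fell by a factor of 31.9/15.4 ≈ 2.0714.
n = log₂(2.0714) ≈ 1.0506 half-lives, so t½ = 10.41/1.0506 ≈ 9.9084 hours.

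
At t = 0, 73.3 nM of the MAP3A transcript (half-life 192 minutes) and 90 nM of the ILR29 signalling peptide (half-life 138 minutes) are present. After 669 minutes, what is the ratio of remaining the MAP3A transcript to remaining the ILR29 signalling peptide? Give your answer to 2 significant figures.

MAP3A transcript: 73.3 × (1/2)^(669/192) = 73.3 × (1/2)^3.4844 ≈ 6.5494 nM.
ILR29 signalling peptide: 90 × (1/2)^(669/138) = 90 × (1/2)^4.8478 ≈ 3.1254 nM.
Ratio ≈ 6.5494 / 3.1254 ≈ 2.0956.

2.1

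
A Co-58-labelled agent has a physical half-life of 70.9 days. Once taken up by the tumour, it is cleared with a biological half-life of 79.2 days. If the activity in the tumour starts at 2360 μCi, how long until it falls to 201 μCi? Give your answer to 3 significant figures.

1/t_eff = 1/t_phys + 1/t_biol = 1/70.9 + 1/79.2 = 0.026731 per day.
t_eff = 70.9 × 79.2 / (70.9 + 79.2) ≈ 37.41 days.
n = log₂(2360/201) ≈ 3.5535; t = 3.5535 × 37.41 ≈ 132.94 days.

133 days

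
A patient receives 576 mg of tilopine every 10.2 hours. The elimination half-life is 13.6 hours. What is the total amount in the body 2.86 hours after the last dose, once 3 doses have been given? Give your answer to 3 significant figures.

970 mg

The 3 doses were given 23.26, 13.06, 2.86 hours ago.
Total = 576·(1/2)^(23.26/13.6) + 576·(1/2)^(13.06/13.6) + 576·(1/2)^(2.86/13.6)
      = 176.02 + 296.04 + 497.87 ≈ 969.93 mg.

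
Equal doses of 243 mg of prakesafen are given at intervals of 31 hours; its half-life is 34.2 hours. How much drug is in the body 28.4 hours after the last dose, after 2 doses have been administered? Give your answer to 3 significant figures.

210 mg

The 2 doses were given 59.4, 28.4 hours ago.
Total = 243·(1/2)^(59.4/34.2) + 243·(1/2)^(28.4/34.2)
      = 72.906 + 136.66 ≈ 209.56 mg.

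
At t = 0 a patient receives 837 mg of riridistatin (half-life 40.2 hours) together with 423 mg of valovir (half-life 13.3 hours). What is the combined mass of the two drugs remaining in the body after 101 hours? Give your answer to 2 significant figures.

riridistatin: 837 × (1/2)^(101/40.2) = 837 × (1/2)^2.5124 ≈ 146.69 mg.
valovir: 423 × (1/2)^(101/13.3) = 423 × (1/2)^7.594 ≈ 2.1894 mg.
Total = 146.69 + 2.1894 ≈ 148.88 mg.

150 mg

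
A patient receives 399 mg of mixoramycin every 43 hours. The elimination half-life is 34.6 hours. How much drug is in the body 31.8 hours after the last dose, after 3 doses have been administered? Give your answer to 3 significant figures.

The 3 doses were given 117.8, 74.8, 31.8 hours ago.
Total = 399·(1/2)^(117.8/34.6) + 399·(1/2)^(74.8/34.6) + 399·(1/2)^(31.8/34.6)
      = 37.677 + 89.164 + 211.01 ≈ 337.85 mg.

338 mg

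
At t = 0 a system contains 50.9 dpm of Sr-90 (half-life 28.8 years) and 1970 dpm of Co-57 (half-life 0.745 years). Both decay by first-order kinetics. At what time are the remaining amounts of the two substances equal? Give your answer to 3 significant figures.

Set 50.9·(1/2)^(t/28.8) = 1970·(1/2)^(t/0.745).
Taking log₂: log₂(50.9/1970) = t·(1/28.8 − 1/0.745).
log₂(0.025838) = -5.2744; 1/28.8 − 1/0.745 = -1.3076.
t = -5.2744 / -1.3076 ≈ 4.0338 years.

4.03 years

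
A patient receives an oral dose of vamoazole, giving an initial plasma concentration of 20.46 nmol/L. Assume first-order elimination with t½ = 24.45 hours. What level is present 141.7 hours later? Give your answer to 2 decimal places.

0.37 nmol/L

Number of half-lives: n = 141.7/24.45 ≈ 5.7955.
Remaining = 20.46 × (1/2)^5.7955 = 20.46 × 0.018004 ≈ 0.36837 nmol/L.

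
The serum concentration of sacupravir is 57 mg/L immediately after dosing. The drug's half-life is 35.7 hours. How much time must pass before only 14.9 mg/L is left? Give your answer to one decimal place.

69.1 hours

Fraction remaining = 14.9/57 ≈ 0.2614.
n = log₂(57/14.9) = ln(3.8255)/ln 2 ≈ 1.9356 half-lives.
t = n × t½ = 1.9356 × 35.7 ≈ 69.103 hours.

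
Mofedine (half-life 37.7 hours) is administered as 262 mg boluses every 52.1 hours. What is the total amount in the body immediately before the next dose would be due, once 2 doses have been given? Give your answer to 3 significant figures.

The 2 doses were given 104.2, 52.1 hours ago.
Total = 262·(1/2)^(104.2/37.7) + 262·(1/2)^(52.1/37.7)
      = 38.572 + 100.53 ≈ 139.1 mg.

139 mg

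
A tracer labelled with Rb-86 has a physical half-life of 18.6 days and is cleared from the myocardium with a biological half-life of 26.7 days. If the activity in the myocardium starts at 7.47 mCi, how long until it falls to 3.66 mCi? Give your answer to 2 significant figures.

1/t_eff = 1/t_phys + 1/t_biol = 1/18.6 + 1/26.7 = 0.091217 per day.
t_eff = 18.6 × 26.7 / (18.6 + 26.7) ≈ 10.963 days.
n = log₂(7.47/3.66) ≈ 1.0293; t = 1.0293 × 10.963 ≈ 11.284 days.

11 days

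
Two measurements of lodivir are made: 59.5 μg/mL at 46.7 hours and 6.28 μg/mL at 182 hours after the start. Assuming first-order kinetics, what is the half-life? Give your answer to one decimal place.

41.7 hours

Over Δt = 182 − 46.7 = 135.3 hours, the level fell by a factor of 59.5/6.28 ≈ 9.4745.
n = log₂(9.4745) ≈ 3.2441 half-lives, so t½ = 135.3/3.2441 ≈ 41.707 hours.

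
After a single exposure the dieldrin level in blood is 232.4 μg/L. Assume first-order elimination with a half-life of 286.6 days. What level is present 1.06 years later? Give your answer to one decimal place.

91.2 μg/L

Convert the elapsed time: 1.06 years = 386.9 days.
Number of half-lives: n = 386.9/286.6 ≈ 1.35.
Remaining = 232.4 × (1/2)^1.35 = 232.4 × 0.3923 ≈ 91.171 μg/L.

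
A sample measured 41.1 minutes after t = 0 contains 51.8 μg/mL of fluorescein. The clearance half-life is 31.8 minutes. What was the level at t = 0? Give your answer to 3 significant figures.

Number of half-lives elapsed: n = 41.1/31.8 ≈ 1.2925.
A₀ = A × 2^n = 51.8 × 2^1.2925 = 51.8 × 2.4494 ≈ 126.88 μg/mL.

127 μg/mL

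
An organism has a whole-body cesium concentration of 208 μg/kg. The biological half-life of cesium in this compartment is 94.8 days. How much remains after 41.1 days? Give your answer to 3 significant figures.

154 μg/kg

Number of half-lives: n = 41.1/94.8 ≈ 0.43354.
Remaining = 208 × (1/2)^0.43354 = 208 × 0.74044 ≈ 154.01 μg/kg.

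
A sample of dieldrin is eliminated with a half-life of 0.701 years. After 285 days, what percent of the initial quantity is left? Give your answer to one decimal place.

46.2%

285 days = 0.780822 years.
n = 0.780822/0.701 ≈ 1.1139 half-lives.
Fraction remaining = (1/2)^1.1139 ≈ 0.46205, i.e. 46.205%.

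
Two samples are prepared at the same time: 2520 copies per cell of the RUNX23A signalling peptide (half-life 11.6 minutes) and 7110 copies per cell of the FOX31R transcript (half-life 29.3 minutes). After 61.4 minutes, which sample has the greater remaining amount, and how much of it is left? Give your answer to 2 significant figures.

RUNX23A signalling peptide: 2520 × (1/2)^5.2931 ≈ 64.271 copies per cell.
FOX31R transcript: 7110 × (1/2)^2.0956 ≈ 1663.6 copies per cell.
FOX31R transcript has more remaining, at ≈ 1663.6 copies per cell.

FOX31R transcript, 1700 copies per cell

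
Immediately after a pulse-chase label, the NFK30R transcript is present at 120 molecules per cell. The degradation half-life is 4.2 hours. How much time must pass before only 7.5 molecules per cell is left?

7.5/120 = 1/16, so 4 half-lives have elapsed.
t = 4 × 4.2 = 16.8 hours.

16.8 hours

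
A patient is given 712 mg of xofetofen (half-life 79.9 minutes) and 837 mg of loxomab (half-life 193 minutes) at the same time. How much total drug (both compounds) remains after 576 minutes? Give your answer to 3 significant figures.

111 mg

xofetofen: 712 × (1/2)^(576/79.9) = 712 × (1/2)^7.209 ≈ 4.8123 mg.
loxomab: 837 × (1/2)^(576/193) = 837 × (1/2)^2.9845 ≈ 105.76 mg.
Total = 4.8123 + 105.76 ≈ 110.57 mg.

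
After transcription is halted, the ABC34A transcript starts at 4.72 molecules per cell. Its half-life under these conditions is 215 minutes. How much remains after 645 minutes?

Elapsed time is 3 half-lives (645/215).
Each half-life halves the amount: 4.72 × (1/2)^3 = 4.72/8 = 0.59 molecules per cell.

0.59 molecules per cell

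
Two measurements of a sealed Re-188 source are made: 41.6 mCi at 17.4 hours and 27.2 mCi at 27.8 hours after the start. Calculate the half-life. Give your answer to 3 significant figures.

Over Δt = 27.8 − 17.4 = 10.4 hours, the level fell by a factor of 41.6/27.2 ≈ 1.5294.
n = log₂(1.5294) ≈ 0.61298 half-lives, so t½ = 10.4/0.61298 ≈ 16.966 hours.

17.0 hours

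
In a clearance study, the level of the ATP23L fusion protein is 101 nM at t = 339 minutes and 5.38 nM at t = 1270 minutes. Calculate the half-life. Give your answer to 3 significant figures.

Over Δt = 1270 − 339 = 931 minutes, the level fell by a factor of 101/5.38 ≈ 18.773.
n = log₂(18.773) ≈ 4.2306 half-lives, so t½ = 931/4.2306 ≈ 220.06 minutes.

220 minutes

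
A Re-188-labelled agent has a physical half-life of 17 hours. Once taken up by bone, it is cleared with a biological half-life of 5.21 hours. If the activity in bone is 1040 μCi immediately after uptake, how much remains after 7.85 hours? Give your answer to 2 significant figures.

270 μCi

1/t_eff = 1/t_phys + 1/t_biol = 1/17 + 1/5.21 = 0.25076 per hour.
t_eff = 17 × 5.21 / (17 + 5.21) ≈ 3.9878 hours.
Remaining = 1040 × (1/2)^(7.85/3.9878) = 1040 × (1/2)^1.9685 ≈ 265.74 μCi.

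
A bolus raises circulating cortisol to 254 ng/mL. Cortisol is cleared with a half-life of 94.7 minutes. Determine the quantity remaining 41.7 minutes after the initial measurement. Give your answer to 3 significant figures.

Number of half-lives: n = 41.7/94.7 ≈ 0.44034.
Remaining = 254 × (1/2)^0.44034 = 254 × 0.73696 ≈ 187.19 ng/mL.

187 ng/mL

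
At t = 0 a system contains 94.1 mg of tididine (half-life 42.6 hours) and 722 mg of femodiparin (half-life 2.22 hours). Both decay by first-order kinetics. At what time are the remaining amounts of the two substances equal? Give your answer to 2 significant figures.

6.9 hours

Set 94.1·(1/2)^(t/42.6) = 722·(1/2)^(t/2.22).
Taking log₂: log₂(94.1/722) = t·(1/42.6 − 1/2.22).
log₂(0.13033) = -2.9397; 1/42.6 − 1/2.22 = -0.42698.
t = -2.9397 / -0.42698 ≈ 6.885 hours.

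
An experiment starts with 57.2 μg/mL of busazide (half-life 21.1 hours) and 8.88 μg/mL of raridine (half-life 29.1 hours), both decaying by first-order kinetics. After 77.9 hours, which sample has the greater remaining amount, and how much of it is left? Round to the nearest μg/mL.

busazide, 4 μg/mL

busazide: 57.2 × (1/2)^3.6919 ≈ 4.426 μg/mL.
raridine: 8.88 × (1/2)^2.677 ≈ 1.3886 μg/mL.
Busazide has more remaining, at ≈ 4.426 μg/mL.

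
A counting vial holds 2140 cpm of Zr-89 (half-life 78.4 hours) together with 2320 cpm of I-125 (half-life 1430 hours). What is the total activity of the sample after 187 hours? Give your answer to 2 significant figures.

2500 cpm

Zr-89: 2140 × (1/2)^(187/78.4) = 2140 × (1/2)^2.3852 ≈ 409.63 cpm.
I-125: 2320 × (1/2)^(187/1430) = 2320 × (1/2)^0.13077 ≈ 2119 cpm.
Total = 409.63 + 2119 ≈ 2528.6 cpm.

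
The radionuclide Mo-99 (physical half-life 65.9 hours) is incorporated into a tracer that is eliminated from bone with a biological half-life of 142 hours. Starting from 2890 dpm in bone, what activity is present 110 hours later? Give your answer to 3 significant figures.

1/t_eff = 1/t_phys + 1/t_biol = 1/65.9 + 1/142 = 0.022217 per hour.
t_eff = 65.9 × 142 / (65.9 + 142) ≈ 45.011 hours.
Remaining = 2890 × (1/2)^(110/45.011) = 2890 × (1/2)^2.4438 ≈ 531.16 dpm.

531 dpm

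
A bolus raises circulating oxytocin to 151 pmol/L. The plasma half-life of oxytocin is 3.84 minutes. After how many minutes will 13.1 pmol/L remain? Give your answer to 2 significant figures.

Fraction remaining = 13.1/151 ≈ 0.086755.
n = log₂(151/13.1) = ln(11.527)/ln 2 ≈ 3.5269 half-lives.
t = n × t½ = 3.5269 × 3.84 ≈ 13.543 minutes.

14 minutes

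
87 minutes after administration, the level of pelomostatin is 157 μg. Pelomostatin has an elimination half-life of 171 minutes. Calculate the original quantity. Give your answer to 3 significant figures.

223 μg

Number of half-lives elapsed: n = 87/171 ≈ 0.50877.
A₀ = A × 2^n = 157 × 2^0.50877 = 157 × 1.4228 ≈ 223.39 μg.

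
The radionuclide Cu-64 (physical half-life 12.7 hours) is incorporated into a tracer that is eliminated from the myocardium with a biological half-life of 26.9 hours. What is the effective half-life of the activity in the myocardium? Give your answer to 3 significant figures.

8.63 hours

1/t_eff = 1/t_phys + 1/t_biol = 1/12.7 + 1/26.9 = 0.11591 per hour.
t_eff = 12.7 × 26.9 / (12.7 + 26.9) ≈ 8.627 hours.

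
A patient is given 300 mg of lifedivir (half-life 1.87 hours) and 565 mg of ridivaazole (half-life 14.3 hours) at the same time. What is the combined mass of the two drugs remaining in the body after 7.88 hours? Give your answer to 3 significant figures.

lifedivir: 300 × (1/2)^(7.88/1.87) = 300 × (1/2)^4.2139 ≈ 16.166 mg.
ridivaazole: 565 × (1/2)^(7.88/14.3) = 565 × (1/2)^0.55105 ≈ 385.63 mg.
Total = 16.166 + 385.63 ≈ 401.79 mg.

402 mg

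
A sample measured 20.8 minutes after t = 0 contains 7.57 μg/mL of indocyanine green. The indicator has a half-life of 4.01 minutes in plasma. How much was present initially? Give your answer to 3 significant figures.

276 μg/mL

Number of half-lives elapsed: n = 20.8/4.01 ≈ 5.187.
A₀ = A × 2^n = 7.57 × 2^5.187 = 7.57 × 36.429 ≈ 275.77 μg/mL.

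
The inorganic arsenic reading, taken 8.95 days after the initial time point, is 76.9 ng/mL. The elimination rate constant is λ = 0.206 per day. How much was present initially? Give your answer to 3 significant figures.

486 ng/mL

t½ = ln 2 / λ = 0.69315 / 0.206 ≈ 3.3648 days.
Number of half-lives elapsed: n = 8.95/3.3648 ≈ 2.6599.
A₀ = A × 2^n = 76.9 × 2^2.6599 = 76.9 × 6.3199 ≈ 486 ng/mL.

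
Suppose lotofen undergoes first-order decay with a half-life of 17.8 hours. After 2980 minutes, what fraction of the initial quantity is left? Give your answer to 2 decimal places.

2980 minutes = 49.6667 hours.
n = 49.6667/17.8 ≈ 2.7903 half-lives.
Fraction remaining = (1/2)^2.7903 ≈ 0.14456.

0.14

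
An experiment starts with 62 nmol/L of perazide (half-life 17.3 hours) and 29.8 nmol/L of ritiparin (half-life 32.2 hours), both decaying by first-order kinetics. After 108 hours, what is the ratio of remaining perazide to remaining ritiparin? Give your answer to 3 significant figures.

0.281

perazide: 62 × (1/2)^(108/17.3) = 62 × (1/2)^6.2428 ≈ 0.81871 nmol/L.
ritiparin: 29.8 × (1/2)^(108/32.2) = 29.8 × (1/2)^3.354 ≈ 2.9144 nmol/L.
Ratio ≈ 0.81871 / 2.9144 ≈ 0.28092.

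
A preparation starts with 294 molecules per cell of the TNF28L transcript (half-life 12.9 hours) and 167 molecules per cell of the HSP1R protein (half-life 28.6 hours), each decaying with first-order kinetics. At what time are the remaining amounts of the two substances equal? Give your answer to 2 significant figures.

19 hours

Set 294·(1/2)^(t/12.9) = 167·(1/2)^(t/28.6).
Taking log₂: log₂(294/167) = t·(1/12.9 − 1/28.6).
log₂(1.7605) = 0.81597; 1/12.9 − 1/28.6 = 0.042554.
t = 0.81597 / 0.042554 ≈ 19.175 hours.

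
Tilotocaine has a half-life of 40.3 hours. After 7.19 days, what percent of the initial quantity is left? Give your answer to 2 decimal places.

5.14%

7.19 days = 172.56 hours.
n = 172.56/40.3 ≈ 4.2819 half-lives.
Fraction remaining = (1/2)^4.2819 ≈ 0.051407, i.e. 5.1407%.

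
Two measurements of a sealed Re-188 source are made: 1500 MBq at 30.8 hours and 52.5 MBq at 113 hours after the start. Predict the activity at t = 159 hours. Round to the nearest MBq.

8 MBq

Over Δt = 113 − 30.8 = 82.2 hours, the level fell by a factor of 1500/52.5 ≈ 28.571.
n = log₂(28.571) ≈ 4.8365 half-lives, so t½ = 82.2/4.8365 ≈ 16.996 hours.
From t = 113 to t = 159: 52.5 × (1/2)^((159−113)/16.996) ≈ 8.0427 MBq.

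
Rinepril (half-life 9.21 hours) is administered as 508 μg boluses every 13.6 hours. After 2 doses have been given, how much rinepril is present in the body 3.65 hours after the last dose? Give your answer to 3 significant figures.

525 μg

The 2 doses were given 17.25, 3.65 hours ago.
Total = 508·(1/2)^(17.25/9.21) + 508·(1/2)^(3.65/9.21)
      = 138.69 + 385.98 ≈ 524.67 μg.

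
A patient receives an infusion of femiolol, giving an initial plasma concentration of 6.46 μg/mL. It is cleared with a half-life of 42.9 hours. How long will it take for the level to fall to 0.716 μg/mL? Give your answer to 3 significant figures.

136 hours

Fraction remaining = 0.716/6.46 ≈ 0.11084.
n = log₂(6.46/0.716) = ln(9.0223)/ln 2 ≈ 3.1735 half-lives.
t = n × t½ = 3.1735 × 42.9 ≈ 136.14 hours.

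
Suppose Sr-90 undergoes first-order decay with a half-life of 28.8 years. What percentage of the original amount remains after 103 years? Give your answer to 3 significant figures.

8.38%

n = 103/28.8 ≈ 3.5764 half-lives.
Fraction remaining = (1/2)^3.5764 ≈ 0.08383, i.e. 8.383%.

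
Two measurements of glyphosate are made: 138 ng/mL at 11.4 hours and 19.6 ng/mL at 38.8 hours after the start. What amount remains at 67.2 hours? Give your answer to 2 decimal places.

Over Δt = 38.8 − 11.4 = 27.4 hours, the level fell by a factor of 138/19.6 ≈ 7.0408.
n = log₂(7.0408) ≈ 2.8157 half-lives, so t½ = 27.4/2.8157 ≈ 9.731 hours.
From t = 38.8 to t = 67.2: 19.6 × (1/2)^((67.2−38.8)/9.731) ≈ 2.5924 ng/mL.

2.59 ng/mL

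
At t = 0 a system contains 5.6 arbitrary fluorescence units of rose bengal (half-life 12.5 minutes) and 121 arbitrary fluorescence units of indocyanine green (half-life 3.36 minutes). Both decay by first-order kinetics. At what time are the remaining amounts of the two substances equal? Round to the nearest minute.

Set 5.6·(1/2)^(t/12.5) = 121·(1/2)^(t/3.36).
Taking log₂: log₂(5.6/121) = t·(1/12.5 − 1/3.36).
log₂(0.046281) = -4.4334; 1/12.5 − 1/3.36 = -0.21762.
t = -4.4334 / -0.21762 ≈ 20.372 minutes.

20 minutes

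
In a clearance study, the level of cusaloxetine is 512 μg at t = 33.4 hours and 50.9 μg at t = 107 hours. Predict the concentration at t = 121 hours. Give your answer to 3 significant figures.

Over Δt = 107 − 33.4 = 73.6 hours, the level fell by a factor of 512/50.9 ≈ 10.059.
n = log₂(10.059) ≈ 3.3304 half-lives, so t½ = 73.6/3.3304 ≈ 22.099 hours.
From t = 107 to t = 121: 50.9 × (1/2)^((121−107)/22.099) ≈ 32.811 μg.

32.8 μg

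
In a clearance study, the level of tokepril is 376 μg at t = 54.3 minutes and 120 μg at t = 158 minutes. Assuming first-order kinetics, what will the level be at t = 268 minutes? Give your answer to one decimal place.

35.7 μg

Over Δt = 158 − 54.3 = 103.7 minutes, the level fell by a factor of 376/120 ≈ 3.1333.
n = log₂(3.1333) ≈ 1.6477 half-lives, so t½ = 103.7/1.6477 ≈ 62.936 minutes.
From t = 158 to t = 268: 120 × (1/2)^((268−158)/62.936) ≈ 35.731 μg.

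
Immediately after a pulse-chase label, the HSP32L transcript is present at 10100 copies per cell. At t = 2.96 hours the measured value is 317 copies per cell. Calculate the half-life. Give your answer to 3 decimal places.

0.593 hours

A/A₀ = 317/10100 ≈ 0.031386.
n = log₂(31.861) ≈ 4.9937 half-lives elapsed in 2.96 hours.
t½ = 2.96/4.9937 ≈ 0.59274 hours.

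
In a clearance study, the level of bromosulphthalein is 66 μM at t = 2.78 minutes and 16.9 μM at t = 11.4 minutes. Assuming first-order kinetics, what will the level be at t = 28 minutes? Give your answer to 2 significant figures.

Over Δt = 11.4 − 2.78 = 8.62 minutes, the level fell by a factor of 66/16.9 ≈ 3.9053.
n = log₂(3.9053) ≈ 1.9654 half-lives, so t½ = 8.62/1.9654 ≈ 4.3858 minutes.
From t = 11.4 to t = 28: 16.9 × (1/2)^((28−11.4)/4.3858) ≈ 1.226 μM.

1.2 μM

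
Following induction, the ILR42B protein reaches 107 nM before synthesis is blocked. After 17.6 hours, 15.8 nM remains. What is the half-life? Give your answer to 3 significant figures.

6.38 hours

A/A₀ = 15.8/107 ≈ 0.14766.
n = log₂(6.7722) ≈ 2.7596 half-lives elapsed in 17.6 hours.
t½ = 17.6/2.7596 ≈ 6.3777 hours.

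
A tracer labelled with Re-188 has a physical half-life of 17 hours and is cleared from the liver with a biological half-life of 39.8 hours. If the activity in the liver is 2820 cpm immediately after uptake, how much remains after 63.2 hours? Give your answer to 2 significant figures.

1/t_eff = 1/t_phys + 1/t_biol = 1/17 + 1/39.8 = 0.083949 per hour.
t_eff = 17 × 39.8 / (17 + 39.8) ≈ 11.912 hours.
Remaining = 2820 × (1/2)^(63.2/11.912) = 2820 × (1/2)^5.3056 ≈ 71.303 cpm.

71 cpm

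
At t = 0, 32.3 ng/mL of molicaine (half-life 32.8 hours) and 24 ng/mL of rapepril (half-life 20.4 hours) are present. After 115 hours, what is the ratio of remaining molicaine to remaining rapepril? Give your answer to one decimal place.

5.9

molicaine: 32.3 × (1/2)^(115/32.8) = 32.3 × (1/2)^3.5061 ≈ 2.8429 ng/mL.
rapepril: 24 × (1/2)^(115/20.4) = 24 × (1/2)^5.6373 ≈ 0.4822 ng/mL.
Ratio ≈ 2.8429 / 0.4822 ≈ 5.8957.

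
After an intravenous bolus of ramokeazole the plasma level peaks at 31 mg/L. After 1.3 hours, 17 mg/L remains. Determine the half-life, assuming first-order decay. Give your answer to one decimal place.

1.5 hours

A/A₀ = 17/31 ≈ 0.54839.
n = log₂(1.8235) ≈ 0.86673 half-lives elapsed in 1.3 hours.
t½ = 1.3/0.86673 ≈ 1.4999 hours.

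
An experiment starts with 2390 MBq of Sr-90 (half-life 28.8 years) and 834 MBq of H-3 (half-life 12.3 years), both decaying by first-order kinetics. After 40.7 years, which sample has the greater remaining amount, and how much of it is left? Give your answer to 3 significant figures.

Sr-90: 2390 × (1/2)^1.4132 ≈ 897.4 MBq.
H-3: 834 × (1/2)^3.3089 ≈ 84.154 MBq.
Sr-90 has more remaining, at ≈ 897.4 MBq.

Sr-90, 897 MBq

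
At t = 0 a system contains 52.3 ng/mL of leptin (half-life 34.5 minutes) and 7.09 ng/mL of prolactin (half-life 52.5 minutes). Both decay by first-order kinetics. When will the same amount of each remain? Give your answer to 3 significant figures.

Set 52.3·(1/2)^(t/34.5) = 7.09·(1/2)^(t/52.5).
Taking log₂: log₂(52.3/7.09) = t·(1/34.5 − 1/52.5).
log₂(7.3766) = 2.883; 1/34.5 − 1/52.5 = 0.0099379.
t = 2.883 / 0.0099379 ≈ 290.1 minutes.

290 minutes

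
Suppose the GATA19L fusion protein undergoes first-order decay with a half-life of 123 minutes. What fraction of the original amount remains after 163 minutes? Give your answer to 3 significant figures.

0.399

n = 163/123 ≈ 1.3252 half-lives.
Fraction remaining = (1/2)^1.3252 ≈ 0.39909.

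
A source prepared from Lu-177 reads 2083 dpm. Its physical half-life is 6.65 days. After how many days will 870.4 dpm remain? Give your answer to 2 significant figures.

Fraction remaining = 870.4/2083 ≈ 0.41786.
n = log₂(2083/870.4) = ln(2.3932)/ln 2 ≈ 1.2589 half-lives.
t = n × t½ = 1.2589 × 6.65 ≈ 8.3718 days.

8.4 days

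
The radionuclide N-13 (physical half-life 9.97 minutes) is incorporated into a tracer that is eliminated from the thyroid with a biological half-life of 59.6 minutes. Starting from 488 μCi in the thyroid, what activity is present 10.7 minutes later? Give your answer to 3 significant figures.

1/t_eff = 1/t_phys + 1/t_biol = 1/9.97 + 1/59.6 = 0.11708 per minute.
t_eff = 9.97 × 59.6 / (9.97 + 59.6) ≈ 8.5412 minutes.
Remaining = 488 × (1/2)^(10.7/8.5412) = 488 × (1/2)^1.2527 ≈ 204.79 μCi.

205 μCi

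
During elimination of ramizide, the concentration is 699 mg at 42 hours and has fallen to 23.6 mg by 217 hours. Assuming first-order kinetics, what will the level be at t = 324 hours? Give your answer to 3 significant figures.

Over Δt = 217 − 42 = 175 hours, the level fell by a factor of 699/23.6 ≈ 29.619.
n = log₂(29.619) ≈ 4.8884 half-lives, so t½ = 175/4.8884 ≈ 35.799 hours.
From t = 217 to t = 324: 23.6 × (1/2)^((324−217)/35.799) ≈ 2.9727 mg.

2.97 mg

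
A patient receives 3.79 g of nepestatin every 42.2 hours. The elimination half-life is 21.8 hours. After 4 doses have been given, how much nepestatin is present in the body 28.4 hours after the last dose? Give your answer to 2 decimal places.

2.07 g

The 4 doses were given 155, 112.8, 70.6, 28.4 hours ago.
Total = 3.79·(1/2)^(155/21.8) + 3.79·(1/2)^(112.8/21.8) + 3.79·(1/2)^(70.6/21.8) + 3.79·(1/2)^(28.4/21.8)
      = 0.027434 + 0.10496 + 0.40155 + 1.5363 ≈ 2.0702 g.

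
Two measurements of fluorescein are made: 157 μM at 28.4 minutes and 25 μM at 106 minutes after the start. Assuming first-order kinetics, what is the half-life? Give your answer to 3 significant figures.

29.3 minutes

Over Δt = 106 − 28.4 = 77.6 minutes, the level fell by a factor of 157/25 ≈ 6.28.
n = log₂(6.28) ≈ 2.6508 half-lives, so t½ = 77.6/2.6508 ≈ 29.275 minutes.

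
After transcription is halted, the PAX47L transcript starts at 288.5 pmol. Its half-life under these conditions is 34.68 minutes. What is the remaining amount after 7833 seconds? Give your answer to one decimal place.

Convert the elapsed time: 7833 seconds = 130.55 minutes.
Number of half-lives: n = 130.55/34.68 ≈ 3.7644.
Remaining = 288.5 × (1/2)^3.7644 = 288.5 × 0.073586 ≈ 21.23 pmol.

21.2 pmol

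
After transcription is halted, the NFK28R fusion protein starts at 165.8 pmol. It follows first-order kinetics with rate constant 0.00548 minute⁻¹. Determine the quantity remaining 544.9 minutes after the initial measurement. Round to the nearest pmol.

8 pmol

t½ = ln 2 / k = 0.69315 / 0.00548 ≈ 126.49 minutes.
Number of half-lives: n = 544.9/126.49 ≈ 4.308.
Remaining = 165.8 × (1/2)^4.308 = 165.8 × 0.050486 ≈ 8.3706 pmol.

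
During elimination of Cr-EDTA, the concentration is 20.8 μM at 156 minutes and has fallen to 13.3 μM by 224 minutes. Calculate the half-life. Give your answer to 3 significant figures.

105 minutes

Over Δt = 224 − 156 = 68 minutes, the level fell by a factor of 20.8/13.3 ≈ 1.5639.
n = log₂(1.5639) ≈ 0.64516 half-lives, so t½ = 68/0.64516 ≈ 105.4 minutes.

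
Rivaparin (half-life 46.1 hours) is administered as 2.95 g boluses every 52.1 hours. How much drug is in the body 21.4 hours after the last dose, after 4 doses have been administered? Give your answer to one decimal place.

The 4 doses were given 177.7, 125.6, 73.5, 21.4 hours ago.
Total = 2.95·(1/2)^(177.7/46.1) + 2.95·(1/2)^(125.6/46.1) + 2.95·(1/2)^(73.5/46.1) + 2.95·(1/2)^(21.4/46.1)
      = 0.20392 + 0.44634 + 0.97695 + 2.1384 ≈ 3.7656 g.

3.8 g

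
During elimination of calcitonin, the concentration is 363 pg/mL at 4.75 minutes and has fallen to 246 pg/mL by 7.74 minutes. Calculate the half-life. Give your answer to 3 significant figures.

5.33 minutes

Over Δt = 7.74 − 4.75 = 2.99 minutes, the level fell by a factor of 363/246 ≈ 1.4756.
n = log₂(1.4756) ≈ 0.56131 half-lives, so t½ = 2.99/0.56131 ≈ 5.3268 minutes.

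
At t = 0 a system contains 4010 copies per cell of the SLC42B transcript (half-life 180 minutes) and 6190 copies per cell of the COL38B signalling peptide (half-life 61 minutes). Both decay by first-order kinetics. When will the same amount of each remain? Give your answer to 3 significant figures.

Set 4010·(1/2)^(t/180) = 6190·(1/2)^(t/61).
Taking log₂: log₂(4010/6190) = t·(1/180 − 1/61).
log₂(0.64782) = -0.62634; 1/180 − 1/61 = -0.010838.
t = -0.62634 / -0.010838 ≈ 57.791 minutes.

57.8 minutes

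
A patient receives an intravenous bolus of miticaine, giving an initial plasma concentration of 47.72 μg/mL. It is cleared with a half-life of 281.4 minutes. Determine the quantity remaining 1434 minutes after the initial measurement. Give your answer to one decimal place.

1.4 μg/mL

Number of half-lives: n = 1434/281.4 ≈ 5.0959.
Remaining = 47.72 × (1/2)^5.0959 = 47.72 × 0.029239 ≈ 1.3953 μg/mL.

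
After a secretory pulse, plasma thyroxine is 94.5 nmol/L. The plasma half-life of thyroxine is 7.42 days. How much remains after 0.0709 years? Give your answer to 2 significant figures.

Convert the elapsed time: 0.0709 years = 25.8785 days.
Number of half-lives: n = 25.8785/7.42 ≈ 3.4877.
Remaining = 94.5 × (1/2)^3.4877 = 94.5 × 0.089147 ≈ 8.4244 nmol/L.

8.4 nmol/L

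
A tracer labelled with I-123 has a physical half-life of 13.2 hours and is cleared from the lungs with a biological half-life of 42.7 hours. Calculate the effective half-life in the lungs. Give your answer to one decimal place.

10.1 hours

1/t_eff = 1/t_phys + 1/t_biol = 1/13.2 + 1/42.7 = 0.099177 per hour.
t_eff = 13.2 × 42.7 / (13.2 + 42.7) ≈ 10.083 hours.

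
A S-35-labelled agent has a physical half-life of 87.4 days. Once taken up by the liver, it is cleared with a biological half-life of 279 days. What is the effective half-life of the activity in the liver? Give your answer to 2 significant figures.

1/t_eff = 1/t_phys + 1/t_biol = 1/87.4 + 1/279 = 0.015026 per day.
t_eff = 87.4 × 279 / (87.4 + 279) ≈ 66.552 days.

67 days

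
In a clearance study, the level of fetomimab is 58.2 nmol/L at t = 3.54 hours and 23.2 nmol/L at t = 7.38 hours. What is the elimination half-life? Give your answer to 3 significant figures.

Over Δt = 7.38 − 3.54 = 3.84 hours, the level fell by a factor of 58.2/23.2 ≈ 2.5086.
n = log₂(2.5086) ≈ 1.3269 half-lives, so t½ = 3.84/1.3269 ≈ 2.894 hours.

2.89 hours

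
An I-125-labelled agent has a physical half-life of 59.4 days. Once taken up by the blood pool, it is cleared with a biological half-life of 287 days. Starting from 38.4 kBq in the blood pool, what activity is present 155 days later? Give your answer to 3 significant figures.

1/t_eff = 1/t_phys + 1/t_biol = 1/59.4 + 1/287 = 0.020319 per day.
t_eff = 59.4 × 287 / (59.4 + 287) ≈ 49.214 days.
Remaining = 38.4 × (1/2)^(155/49.214) = 38.4 × (1/2)^3.1495 ≈ 4.3275 kBq.

4.33 kBq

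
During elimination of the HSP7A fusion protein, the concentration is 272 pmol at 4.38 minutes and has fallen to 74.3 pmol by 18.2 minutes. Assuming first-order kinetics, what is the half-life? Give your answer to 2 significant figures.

Over Δt = 18.2 − 4.38 = 13.82 minutes, the level fell by a factor of 272/74.3 ≈ 3.6608.
n = log₂(3.6608) ≈ 1.8722 half-lives, so t½ = 13.82/1.8722 ≈ 7.3818 minutes.

7.4 minutes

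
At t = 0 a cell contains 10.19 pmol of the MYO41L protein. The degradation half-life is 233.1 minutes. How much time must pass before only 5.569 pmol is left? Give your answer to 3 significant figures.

Fraction remaining = 5.569/10.19 ≈ 0.54652.
n = log₂(10.19/5.569) = ln(1.8298)/ln 2 ≈ 0.87166 half-lives.
t = n × t½ = 0.87166 × 233.1 ≈ 203.18 minutes.

203 minutes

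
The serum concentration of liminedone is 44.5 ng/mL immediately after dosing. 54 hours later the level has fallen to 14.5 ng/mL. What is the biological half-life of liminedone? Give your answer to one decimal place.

33.4 hours

A/A₀ = 14.5/44.5 ≈ 0.32584.
n = log₂(3.069) ≈ 1.6178 half-lives elapsed in 54 hours.
t½ = 54/1.6178 ≈ 33.38 hours.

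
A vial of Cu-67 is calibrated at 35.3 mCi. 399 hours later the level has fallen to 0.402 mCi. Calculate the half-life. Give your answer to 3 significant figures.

A/A₀ = 0.402/35.3 ≈ 0.011388.
n = log₂(87.811) ≈ 6.4563 half-lives elapsed in 399 hours.
t½ = 399/6.4563 ≈ 61.8 hours.

61.8 hours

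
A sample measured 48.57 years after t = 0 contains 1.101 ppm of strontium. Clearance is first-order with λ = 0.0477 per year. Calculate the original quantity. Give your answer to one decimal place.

11.2 ppm

t½ = ln 2 / λ = 0.69315 / 0.0477 ≈ 14.531 years.
Number of half-lives elapsed: n = 48.57/14.531 ≈ 3.3424.
A₀ = A × 2^n = 1.101 × 2^3.3424 = 1.101 × 10.143 ≈ 11.168 ppm.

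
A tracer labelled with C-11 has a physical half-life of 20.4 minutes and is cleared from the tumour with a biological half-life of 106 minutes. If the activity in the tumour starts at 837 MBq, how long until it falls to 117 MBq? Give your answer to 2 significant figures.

49 minutes

1/t_eff = 1/t_phys + 1/t_biol = 1/20.4 + 1/106 = 0.058454 per minute.
t_eff = 20.4 × 106 / (20.4 + 106) ≈ 17.108 minutes.
n = log₂(837/117) ≈ 2.8387; t = 2.8387 × 17.108 ≈ 48.564 minutes.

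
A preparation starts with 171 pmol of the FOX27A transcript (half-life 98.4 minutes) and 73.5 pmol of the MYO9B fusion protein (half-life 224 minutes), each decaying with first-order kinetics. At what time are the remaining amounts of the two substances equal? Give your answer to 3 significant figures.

Set 171·(1/2)^(t/98.4) = 73.5·(1/2)^(t/224).
Taking log₂: log₂(171/73.5) = t·(1/98.4 − 1/224).
log₂(2.3265) = 1.2182; 1/98.4 − 1/224 = 0.0056983.
t = 1.2182 / 0.0056983 ≈ 213.78 minutes.

214 minutes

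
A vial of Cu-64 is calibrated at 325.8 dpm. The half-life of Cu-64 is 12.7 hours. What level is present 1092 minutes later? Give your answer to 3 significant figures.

Convert the elapsed time: 1092 minutes = 18.2 hours.
Number of half-lives: n = 18.2/12.7 ≈ 1.4331.
Remaining = 325.8 × (1/2)^1.4331 = 325.8 × 0.37034 ≈ 120.66 dpm.

121 dpm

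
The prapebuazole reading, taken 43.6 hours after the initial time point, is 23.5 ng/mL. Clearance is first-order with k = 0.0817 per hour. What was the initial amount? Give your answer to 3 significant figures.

t½ = ln 2 / k = 0.69315 / 0.0817 ≈ 8.4841 hours.
Number of half-lives elapsed: n = 43.6/8.4841 ≈ 5.1391.
A₀ = A × 2^n = 23.5 × 2^5.1391 = 23.5 × 35.238 ≈ 828.09 ng/mL.

828 ng/mL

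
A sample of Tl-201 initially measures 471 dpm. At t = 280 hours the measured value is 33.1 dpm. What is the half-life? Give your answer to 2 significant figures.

73 hours

A/A₀ = 33.1/471 ≈ 0.070276.
n = log₂(14.23) ≈ 3.8308 half-lives elapsed in 280 hours.
t½ = 280/3.8308 ≈ 73.091 hours.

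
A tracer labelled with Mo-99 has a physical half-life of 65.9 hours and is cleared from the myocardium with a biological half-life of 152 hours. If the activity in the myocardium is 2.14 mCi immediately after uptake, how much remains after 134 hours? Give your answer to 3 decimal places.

0.284 mCi

1/t_eff = 1/t_phys + 1/t_biol = 1/65.9 + 1/152 = 0.021753 per hour.
t_eff = 65.9 × 152 / (65.9 + 152) ≈ 45.97 hours.
Remaining = 2.14 × (1/2)^(134/45.97) = 2.14 × (1/2)^2.915 ≈ 0.28374 mCi.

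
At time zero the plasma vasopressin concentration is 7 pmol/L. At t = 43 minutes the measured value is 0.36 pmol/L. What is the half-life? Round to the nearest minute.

A/A₀ = 0.36/7 ≈ 0.051429.
n = log₂(19.444) ≈ 4.2813 half-lives elapsed in 43 minutes.
t½ = 43/4.2813 ≈ 10.044 minutes.

10 minutes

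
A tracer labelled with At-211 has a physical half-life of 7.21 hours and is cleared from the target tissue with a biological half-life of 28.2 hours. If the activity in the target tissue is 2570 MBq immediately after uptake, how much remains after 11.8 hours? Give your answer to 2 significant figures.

620 MBq

1/t_eff = 1/t_phys + 1/t_biol = 1/7.21 + 1/28.2 = 0.17416 per hour.
t_eff = 7.21 × 28.2 / (7.21 + 28.2) ≈ 5.7419 hours.
Remaining = 2570 × (1/2)^(11.8/5.7419) = 2570 × (1/2)^2.0551 ≈ 618.44 MBq.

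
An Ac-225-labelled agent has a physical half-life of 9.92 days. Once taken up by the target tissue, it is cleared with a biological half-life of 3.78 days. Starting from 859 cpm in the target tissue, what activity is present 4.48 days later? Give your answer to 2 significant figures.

280 cpm

1/t_eff = 1/t_phys + 1/t_biol = 1/9.92 + 1/3.78 = 0.36536 per day.
t_eff = 9.92 × 3.78 / (9.92 + 3.78) ≈ 2.7371 days.
Remaining = 859 × (1/2)^(4.48/2.7371) = 859 × (1/2)^1.6368 ≈ 276.23 cpm.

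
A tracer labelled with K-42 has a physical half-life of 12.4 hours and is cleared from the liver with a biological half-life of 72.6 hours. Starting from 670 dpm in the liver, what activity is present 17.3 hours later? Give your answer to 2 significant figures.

1/t_eff = 1/t_phys + 1/t_biol = 1/12.4 + 1/72.6 = 0.094419 per hour.
t_eff = 12.4 × 72.6 / (12.4 + 72.6) ≈ 10.591 hours.
Remaining = 670 × (1/2)^(17.3/10.591) = 670 × (1/2)^1.6335 ≈ 215.95 dpm.

220 dpm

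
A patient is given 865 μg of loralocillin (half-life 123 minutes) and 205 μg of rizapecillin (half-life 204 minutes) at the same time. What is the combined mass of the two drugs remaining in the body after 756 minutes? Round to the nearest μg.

loralocillin: 865 × (1/2)^(756/123) = 865 × (1/2)^6.1463 ≈ 12.212 μg.
rizapecillin: 205 × (1/2)^(756/204) = 205 × (1/2)^3.7059 ≈ 15.71 μg.
Total = 12.212 + 15.71 ≈ 27.922 μg.

28 μg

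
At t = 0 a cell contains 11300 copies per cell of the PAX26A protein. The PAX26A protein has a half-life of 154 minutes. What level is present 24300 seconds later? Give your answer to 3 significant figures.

1830 copies per cell

Convert the elapsed time: 24300 seconds = 405 minutes.
Number of half-lives: n = 405/154 ≈ 2.6299.
Remaining = 11300 × (1/2)^2.6299 = 11300 × 0.16156 ≈ 1825.6 copies per cell.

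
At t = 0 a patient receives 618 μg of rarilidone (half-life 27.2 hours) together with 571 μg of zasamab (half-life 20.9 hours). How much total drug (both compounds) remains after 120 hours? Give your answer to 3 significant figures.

rarilidone: 618 × (1/2)^(120/27.2) = 618 × (1/2)^4.4118 ≈ 29.035 μg.
zasamab: 571 × (1/2)^(120/20.9) = 571 × (1/2)^5.7416 ≈ 10.672 μg.
Total = 29.035 + 10.672 ≈ 39.706 μg.

39.7 μg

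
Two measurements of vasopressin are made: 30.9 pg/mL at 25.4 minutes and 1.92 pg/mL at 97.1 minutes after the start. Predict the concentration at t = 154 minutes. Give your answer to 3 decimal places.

0.212 pg/mL

Over Δt = 97.1 − 25.4 = 71.7 minutes, the level fell by a factor of 30.9/1.92 ≈ 16.094.
n = log₂(16.094) ≈ 4.0084 half-lives, so t½ = 71.7/4.0084 ≈ 17.887 minutes.
From t = 97.1 to t = 154: 1.92 × (1/2)^((154−97.1)/17.887) ≈ 0.2117 pg/mL.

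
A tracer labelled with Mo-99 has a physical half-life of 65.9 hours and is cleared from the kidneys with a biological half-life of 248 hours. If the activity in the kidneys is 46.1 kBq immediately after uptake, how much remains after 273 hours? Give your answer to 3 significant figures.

1.22 kBq

1/t_eff = 1/t_phys + 1/t_biol = 1/65.9 + 1/248 = 0.019207 per hour.
t_eff = 65.9 × 248 / (65.9 + 248) ≈ 52.065 hours.
Remaining = 46.1 × (1/2)^(273/52.065) = 46.1 × (1/2)^5.2434 ≈ 1.2169 kBq.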